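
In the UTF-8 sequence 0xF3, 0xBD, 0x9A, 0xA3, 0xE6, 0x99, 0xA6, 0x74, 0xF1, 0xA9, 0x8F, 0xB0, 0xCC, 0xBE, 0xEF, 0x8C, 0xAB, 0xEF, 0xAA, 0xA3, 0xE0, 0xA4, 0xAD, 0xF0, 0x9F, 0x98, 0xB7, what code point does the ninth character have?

U+1F637

Offset 0: leading byte 0xF3 = 11110011 → 4-byte char #1 = F3 BD 9A A3.
Offset 4: leading byte 0xE6 = 11100110 → 3-byte char #2 = E6 99 A6.
Offset 7: leading byte 0x74 = 01110100 → 1-byte char #3 = 74.
Offset 8: leading byte 0xF1 = 11110001 → 4-byte char #4 = F1 A9 8F B0.
Offset 12: leading byte 0xCC = 11001100 → 2-byte char #5 = CC BE.
Offset 14: leading byte 0xEF = 11101111 → 3-byte char #6 = EF 8C AB.
Offset 17: leading byte 0xEF = 11101111 → 3-byte char #7 = EF AA A3.
Offset 20: leading byte 0xE0 = 11100000 → 3-byte char #8 = E0 A4 AD.
Offset 23: leading byte 0xF0 = 11110000 → 4-byte char #9 = F0 9F 98 B7.
Leading byte 0xF0 = 11110000 matches 11110xxx → 4-byte sequence.
Byte 1: 0xF0 = 11110000, payload 000 (3 bits).
Byte 2: 0x9F = 10011111 (10xxxxxx ✓), payload 011111.
Byte 3: 0x98 = 10011000 (10xxxxxx ✓), payload 011000.
Byte 4: 0xB7 = 10110111 (10xxxxxx ✓), payload 110111.
Concatenate: 000011111011000110111 = 0x1F637 (21 bits → U+1F637).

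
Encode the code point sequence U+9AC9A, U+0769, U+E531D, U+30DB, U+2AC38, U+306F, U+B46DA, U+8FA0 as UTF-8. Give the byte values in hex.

F2 9A B2 9A DD A9 F3 A5 8C 9D E3 83 9B F0 AA B0 B8 E3 81 AF F2 B4 9B 9A E8 BE A0

U+9AC9A: 4-byte form → F2 9A B2 9A.
U+0769: 2-byte form → DD A9.
U+E531D: 4-byte form → F3 A5 8C 9D.
U+30DB: 3-byte form → E3 83 9B.
U+2AC38: 4-byte form → F0 AA B0 B8.
U+306F: 3-byte form → E3 81 AF.
U+B46DA: 4-byte form → F2 B4 9B 9A.
U+8FA0: 3-byte form → E8 BE A0.
Concatenated (27 bytes): F2 9A B2 9A DD A9 F3 A5 8C 9D E3 83 9B F0 AA B0 B8 E3 81 AF F2 B4 9B 9A E8 BE A0.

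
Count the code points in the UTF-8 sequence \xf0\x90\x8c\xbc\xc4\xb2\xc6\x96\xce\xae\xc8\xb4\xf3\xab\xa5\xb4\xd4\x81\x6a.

8

Byte at offset 0: 0xF0 = 11110000 → 4-byte char (#1). Advance 4.
Byte at offset 4: 0xC4 = 11000100 → 2-byte char (#2). Advance 2.
Byte at offset 6: 0xC6 = 11000110 → 2-byte char (#3). Advance 2.
Byte at offset 8: 0xCE = 11001110 → 2-byte char (#4). Advance 2.
Byte at offset 10: 0xC8 = 11001000 → 2-byte char (#5). Advance 2.
Byte at offset 12: 0xF3 = 11110011 → 4-byte char (#6). Advance 4.
Byte at offset 16: 0xD4 = 11010100 → 2-byte char (#7). Advance 2.
Byte at offset 18: 0x6A = 01101010 → 1-byte char (#8). Advance 1.
Reached end at offset 19 after 8 code points.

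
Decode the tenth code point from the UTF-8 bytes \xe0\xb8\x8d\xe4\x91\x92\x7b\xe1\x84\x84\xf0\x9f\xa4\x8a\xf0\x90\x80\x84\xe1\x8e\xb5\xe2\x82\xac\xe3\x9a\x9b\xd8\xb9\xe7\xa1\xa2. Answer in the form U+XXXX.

Offset 0: leading byte 0xE0 = 11100000 → 3-byte char #1 = E0 B8 8D.
Offset 3: leading byte 0xE4 = 11100100 → 3-byte char #2 = E4 91 92.
Offset 6: leading byte 0x7B = 01111011 → 1-byte char #3 = 7B.
Offset 7: leading byte 0xE1 = 11100001 → 3-byte char #4 = E1 84 84.
Offset 10: leading byte 0xF0 = 11110000 → 4-byte char #5 = F0 9F A4 8A.
Offset 14: leading byte 0xF0 = 11110000 → 4-byte char #6 = F0 90 80 84.
Offset 18: leading byte 0xE1 = 11100001 → 3-byte char #7 = E1 8E B5.
Offset 21: leading byte 0xE2 = 11100010 → 3-byte char #8 = E2 82 AC.
Offset 24: leading byte 0xE3 = 11100011 → 3-byte char #9 = E3 9A 9B.
Offset 27: leading byte 0xD8 = 11011000 → 2-byte char #10 = D8 B9.
Leading byte 0xD8 = 11011000 matches 110xxxxx → 2-byte sequence.
Byte 1: 0xD8 = 11011000, payload 11000 (5 bits).
Byte 2: 0xB9 = 10111001 (10xxxxxx ✓), payload 111001.
Concatenate: 11000111001 = 0x639 (11 bits → U+0639).

U+0639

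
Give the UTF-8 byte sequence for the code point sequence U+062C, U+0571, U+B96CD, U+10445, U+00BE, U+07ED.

D8 AC D5 B1 F2 B9 9B 8D F0 90 91 85 C2 BE DF AD

U+062C: 2-byte form → D8 AC.
U+0571: 2-byte form → D5 B1.
U+B96CD: 4-byte form → F2 B9 9B 8D.
U+10445: 4-byte form → F0 90 91 85.
U+00BE: 2-byte form → C2 BE.
U+07ED: 2-byte form → DF AD.
Concatenated (16 bytes): D8 AC D5 B1 F2 B9 9B 8D F0 90 91 85 C2 BE DF AD.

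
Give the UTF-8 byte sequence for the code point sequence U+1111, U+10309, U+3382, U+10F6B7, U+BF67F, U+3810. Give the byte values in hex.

E1 84 91 F0 90 8C 89 E3 8E 82 F4 8F 9A B7 F2 BF 99 BF E3 A0 90

U+1111: 3-byte form → E1 84 91.
U+10309: 4-byte form → F0 90 8C 89.
U+3382: 3-byte form → E3 8E 82.
U+10F6B7: 4-byte form → F4 8F 9A B7.
U+BF67F: 4-byte form → F2 BF 99 BF.
U+3810: 3-byte form → E3 A0 90.
Concatenated (21 bytes): E1 84 91 F0 90 8C 89 E3 8E 82 F4 8F 9A B7 F2 BF 99 BF E3 A0 90.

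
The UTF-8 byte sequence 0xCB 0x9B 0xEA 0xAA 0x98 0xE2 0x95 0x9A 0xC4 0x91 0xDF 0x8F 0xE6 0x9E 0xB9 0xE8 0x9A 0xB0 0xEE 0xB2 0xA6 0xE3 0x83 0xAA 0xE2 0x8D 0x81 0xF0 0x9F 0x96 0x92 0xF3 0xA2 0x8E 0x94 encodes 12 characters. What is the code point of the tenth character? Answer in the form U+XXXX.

U+2341

Offset 0: leading byte 0xCB = 11001011 → 2-byte char #1 = CB 9B.
Offset 2: leading byte 0xEA = 11101010 → 3-byte char #2 = EA AA 98.
Offset 5: leading byte 0xE2 = 11100010 → 3-byte char #3 = E2 95 9A.
Offset 8: leading byte 0xC4 = 11000100 → 2-byte char #4 = C4 91.
Offset 10: leading byte 0xDF = 11011111 → 2-byte char #5 = DF 8F.
Offset 12: leading byte 0xE6 = 11100110 → 3-byte char #6 = E6 9E B9.
Offset 15: leading byte 0xE8 = 11101000 → 3-byte char #7 = E8 9A B0.
Offset 18: leading byte 0xEE = 11101110 → 3-byte char #8 = EE B2 A6.
Offset 21: leading byte 0xE3 = 11100011 → 3-byte char #9 = E3 83 AA.
Offset 24: leading byte 0xE2 = 11100010 → 3-byte char #10 = E2 8D 81.
Leading byte 0xE2 = 11100010 matches 1110xxxx → 3-byte sequence.
Byte 1: 0xE2 = 11100010, payload 0010 (4 bits).
Byte 2: 0x8D = 10001101 (10xxxxxx ✓), payload 001101.
Byte 3: 0x81 = 10000001 (10xxxxxx ✓), payload 000001.
Concatenate: 0010001101000001 = 0x2341 (16 bits → U+2341).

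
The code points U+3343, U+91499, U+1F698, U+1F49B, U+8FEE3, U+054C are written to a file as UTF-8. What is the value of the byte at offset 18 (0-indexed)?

0xA3

U+3343 → 3-byte form E3 8D 83 at offsets 0–2.
U+91499 → 4-byte form F2 91 92 99 at offsets 3–6.
U+1F698 → 4-byte form F0 9F 9A 98 at offsets 7–10.
U+1F49B → 4-byte form F0 9F 92 9B at offsets 11–14.
U+8FEE3 → 4-byte form F2 8F BB A3 at offsets 15–18.
Offset 18 falls in char 5's range; it's byte 4 of F2 8F BB A3 = 0xA3.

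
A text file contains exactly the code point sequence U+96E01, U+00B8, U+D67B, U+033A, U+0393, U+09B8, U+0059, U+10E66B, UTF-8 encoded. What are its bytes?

U+96E01: 4-byte form → F2 96 B8 81.
U+00B8: 2-byte form → C2 B8.
U+D67B: 3-byte form → ED 99 BB.
U+033A: 2-byte form → CC BA.
U+0393: 2-byte form → CE 93.
U+09B8: 3-byte form → E0 A6 B8.
U+0059: 1-byte form → 59.
U+10E66B: 4-byte form → F4 8E 99 AB.
Concatenated (21 bytes): F2 96 B8 81 C2 B8 ED 99 BB CC BA CE 93 E0 A6 B8 59 F4 8E 99 AB.

F2 96 B8 81 C2 B8 ED 99 BB CC BA CE 93 E0 A6 B8 59 F4 8E 99 AB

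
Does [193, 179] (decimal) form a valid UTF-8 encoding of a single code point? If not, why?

invalid (overlong encoding)

Leading byte 0xC1 = 11000001 → 2-byte form.
Continuation bytes all match 10xxxxxx. Payload decodes to 0x73.
But 0x73 < 0x80, the minimum for a 2-byte sequence — this is an overlong encoding.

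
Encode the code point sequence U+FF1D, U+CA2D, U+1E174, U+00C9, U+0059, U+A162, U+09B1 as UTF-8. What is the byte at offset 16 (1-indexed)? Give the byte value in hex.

1-indexed offset 16 is 0-indexed offset 15.
U+FF1D → 3-byte form EF BC 9D at offsets 0–2.
U+CA2D → 3-byte form EC A8 AD at offsets 3–5.
U+1E174 → 4-byte form F0 9E 85 B4 at offsets 6–9.
U+00C9 → 2-byte form C3 89 at offsets 10–11.
U+0059 → 1-byte form 59 at offsets 12–12.
U+A162 → 3-byte form EA 85 A2 at offsets 13–15.
Offset 15 falls in char 6's range; it's byte 3 of EA 85 A2 = 0xA2.

0xA2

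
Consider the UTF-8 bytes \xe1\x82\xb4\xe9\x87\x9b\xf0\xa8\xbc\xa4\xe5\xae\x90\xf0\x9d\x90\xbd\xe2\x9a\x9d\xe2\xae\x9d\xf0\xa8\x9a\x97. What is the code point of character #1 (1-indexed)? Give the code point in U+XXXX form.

U+10B4

Offset 0: leading byte 0xE1 = 11100001 → 3-byte char #1 = E1 82 B4.
Leading byte 0xE1 = 11100001 matches 1110xxxx → 3-byte sequence.
Byte 1: 0xE1 = 11100001, payload 0001 (4 bits).
Byte 2: 0x82 = 10000010 (10xxxxxx ✓), payload 000010.
Byte 3: 0xB4 = 10110100 (10xxxxxx ✓), payload 110100.
Concatenate: 0001000010110100 = 0x10B4 (16 bits → U+10B4).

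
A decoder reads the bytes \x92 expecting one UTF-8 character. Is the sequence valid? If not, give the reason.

Byte 0x92 = 10010010 has the form 10xxxxxx — a continuation byte — but there is no preceding leading byte.

invalid (continuation byte with no leading byte)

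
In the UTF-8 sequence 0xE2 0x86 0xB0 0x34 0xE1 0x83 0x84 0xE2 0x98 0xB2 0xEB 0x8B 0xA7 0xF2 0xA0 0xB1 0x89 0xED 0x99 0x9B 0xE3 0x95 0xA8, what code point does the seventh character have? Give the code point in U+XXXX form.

U+D65B

Offset 0: leading byte 0xE2 = 11100010 → 3-byte char #1 = E2 86 B0.
Offset 3: leading byte 0x34 = 00110100 → 1-byte char #2 = 34.
Offset 4: leading byte 0xE1 = 11100001 → 3-byte char #3 = E1 83 84.
Offset 7: leading byte 0xE2 = 11100010 → 3-byte char #4 = E2 98 B2.
Offset 10: leading byte 0xEB = 11101011 → 3-byte char #5 = EB 8B A7.
Offset 13: leading byte 0xF2 = 11110010 → 4-byte char #6 = F2 A0 B1 89.
Offset 17: leading byte 0xED = 11101101 → 3-byte char #7 = ED 99 9B.
Leading byte 0xED = 11101101 matches 1110xxxx → 3-byte sequence.
Byte 1: 0xED = 11101101, payload 1101 (4 bits).
Byte 2: 0x99 = 10011001 (10xxxxxx ✓), payload 011001.
Byte 3: 0x9B = 10011011 (10xxxxxx ✓), payload 011011.
Concatenate: 1101011001011011 = 0xD65B (16 bits → U+D65B).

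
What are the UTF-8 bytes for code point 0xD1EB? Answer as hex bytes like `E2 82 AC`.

U+D1EB = 0xD1EB = 53739 decimal. In range U+0800–U+FFFF → 3-byte form: 1110xxxx 10xxxxxx 10xxxxxx.
Binary (16 bits): 1101000111101011.
Split 4+6+6: 1101 | 000111 | 101011.
Byte 1: 11101101 = 0xED.
Byte 2: 10000111 = 0x87.
Byte 3: 10101011 = 0xAB.

ED 87 AB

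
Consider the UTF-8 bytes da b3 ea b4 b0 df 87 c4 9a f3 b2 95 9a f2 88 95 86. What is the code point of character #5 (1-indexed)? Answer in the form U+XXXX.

Offset 0: leading byte 0xDA = 11011010 → 2-byte char #1 = DA B3.
Offset 2: leading byte 0xEA = 11101010 → 3-byte char #2 = EA B4 B0.
Offset 5: leading byte 0xDF = 11011111 → 2-byte char #3 = DF 87.
Offset 7: leading byte 0xC4 = 11000100 → 2-byte char #4 = C4 9A.
Offset 9: leading byte 0xF3 = 11110011 → 4-byte char #5 = F3 B2 95 9A.
Leading byte 0xF3 = 11110011 matches 11110xxx → 4-byte sequence.
Byte 1: 0xF3 = 11110011, payload 011 (3 bits).
Byte 2: 0xB2 = 10110010 (10xxxxxx ✓), payload 110010.
Byte 3: 0x95 = 10010101 (10xxxxxx ✓), payload 010101.
Byte 4: 0x9A = 10011010 (10xxxxxx ✓), payload 011010.
Concatenate: 011110010010101011010 = 0xF255A (21 bits → U+F255A).

U+F255A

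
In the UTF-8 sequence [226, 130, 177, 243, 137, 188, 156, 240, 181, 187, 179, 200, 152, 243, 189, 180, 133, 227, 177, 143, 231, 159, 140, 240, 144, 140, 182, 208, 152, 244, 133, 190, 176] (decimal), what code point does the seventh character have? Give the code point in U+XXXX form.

Offset 0: leading byte 0xE2 = 11100010 → 3-byte char #1 = E2 82 B1.
Offset 3: leading byte 0xF3 = 11110011 → 4-byte char #2 = F3 89 BC 9C.
Offset 7: leading byte 0xF0 = 11110000 → 4-byte char #3 = F0 B5 BB B3.
Offset 11: leading byte 0xC8 = 11001000 → 2-byte char #4 = C8 98.
Offset 13: leading byte 0xF3 = 11110011 → 4-byte char #5 = F3 BD B4 85.
Offset 17: leading byte 0xE3 = 11100011 → 3-byte char #6 = E3 B1 8F.
Offset 20: leading byte 0xE7 = 11100111 → 3-byte char #7 = E7 9F 8C.
Leading byte 0xE7 = 11100111 matches 1110xxxx → 3-byte sequence.
Byte 1: 0xE7 = 11100111, payload 0111 (4 bits).
Byte 2: 0x9F = 10011111 (10xxxxxx ✓), payload 011111.
Byte 3: 0x8C = 10001100 (10xxxxxx ✓), payload 001100.
Concatenate: 0111011111001100 = 0x77CC (16 bits → U+77CC).

U+77CC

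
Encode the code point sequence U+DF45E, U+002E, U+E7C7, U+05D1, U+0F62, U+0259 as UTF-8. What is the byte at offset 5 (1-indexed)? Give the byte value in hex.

1-indexed offset 5 is 0-indexed offset 4.
U+DF45E → 4-byte form F3 9F 91 9E at offsets 0–3.
U+002E → 1-byte form 2E at offsets 4–4.
Offset 4 falls in char 2's range; it's byte 1 of 2E = 0x2E.

0x2E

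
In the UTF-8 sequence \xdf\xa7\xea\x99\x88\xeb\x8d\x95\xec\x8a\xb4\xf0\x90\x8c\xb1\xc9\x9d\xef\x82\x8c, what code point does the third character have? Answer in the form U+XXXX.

Offset 0: leading byte 0xDF = 11011111 → 2-byte char #1 = DF A7.
Offset 2: leading byte 0xEA = 11101010 → 3-byte char #2 = EA 99 88.
Offset 5: leading byte 0xEB = 11101011 → 3-byte char #3 = EB 8D 95.
Leading byte 0xEB = 11101011 matches 1110xxxx → 3-byte sequence.
Byte 1: 0xEB = 11101011, payload 1011 (4 bits).
Byte 2: 0x8D = 10001101 (10xxxxxx ✓), payload 001101.
Byte 3: 0x95 = 10010101 (10xxxxxx ✓), payload 010101.
Concatenate: 1011001101010101 = 0xB355 (16 bits → U+B355).

U+B355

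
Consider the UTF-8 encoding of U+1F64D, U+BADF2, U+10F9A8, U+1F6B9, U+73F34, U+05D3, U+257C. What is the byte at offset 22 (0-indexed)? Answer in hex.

0xE2

U+1F64D → 4-byte form F0 9F 99 8D at offsets 0–3.
U+BADF2 → 4-byte form F2 BA B7 B2 at offsets 4–7.
U+10F9A8 → 4-byte form F4 8F A6 A8 at offsets 8–11.
U+1F6B9 → 4-byte form F0 9F 9A B9 at offsets 12–15.
U+73F34 → 4-byte form F1 B3 BC B4 at offsets 16–19.
U+05D3 → 2-byte form D7 93 at offsets 20–21.
U+257C → 3-byte form E2 95 BC at offsets 22–24.
Offset 22 falls in char 7's range; it's byte 1 of E2 95 BC = 0xE2.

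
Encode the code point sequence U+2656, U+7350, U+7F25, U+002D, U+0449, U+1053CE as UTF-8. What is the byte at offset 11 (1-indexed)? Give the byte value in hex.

1-indexed offset 11 is 0-indexed offset 10.
U+2656 → 3-byte form E2 99 96 at offsets 0–2.
U+7350 → 3-byte form E7 8D 90 at offsets 3–5.
U+7F25 → 3-byte form E7 BC A5 at offsets 6–8.
U+002D → 1-byte form 2D at offsets 9–9.
U+0449 → 2-byte form D1 89 at offsets 10–11.
Offset 10 falls in char 5's range; it's byte 1 of D1 89 = 0xD1.

0xD1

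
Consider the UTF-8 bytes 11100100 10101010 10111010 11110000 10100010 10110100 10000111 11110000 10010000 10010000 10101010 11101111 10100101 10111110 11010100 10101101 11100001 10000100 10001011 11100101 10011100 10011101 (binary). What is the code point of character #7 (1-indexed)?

U+571D

Offset 0: leading byte 0xE4 = 11100100 → 3-byte char #1 = E4 AA BA.
Offset 3: leading byte 0xF0 = 11110000 → 4-byte char #2 = F0 A2 B4 87.
Offset 7: leading byte 0xF0 = 11110000 → 4-byte char #3 = F0 90 90 AA.
Offset 11: leading byte 0xEF = 11101111 → 3-byte char #4 = EF A5 BE.
Offset 14: leading byte 0xD4 = 11010100 → 2-byte char #5 = D4 AD.
Offset 16: leading byte 0xE1 = 11100001 → 3-byte char #6 = E1 84 8B.
Offset 19: leading byte 0xE5 = 11100101 → 3-byte char #7 = E5 9C 9D.
Leading byte 0xE5 = 11100101 matches 1110xxxx → 3-byte sequence.
Byte 1: 0xE5 = 11100101, payload 0101 (4 bits).
Byte 2: 0x9C = 10011100 (10xxxxxx ✓), payload 011100.
Byte 3: 0x9D = 10011101 (10xxxxxx ✓), payload 011101.
Concatenate: 0101011100011101 = 0x571D (16 bits → U+571D).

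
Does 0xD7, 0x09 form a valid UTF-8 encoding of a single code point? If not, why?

invalid (non-continuation byte where continuation expected)

Leading byte 0xD7 = 11010111 → 2-byte form.
Byte 2 is 0x09 = 00001001, which is not 10xxxxxx — expected a continuation byte.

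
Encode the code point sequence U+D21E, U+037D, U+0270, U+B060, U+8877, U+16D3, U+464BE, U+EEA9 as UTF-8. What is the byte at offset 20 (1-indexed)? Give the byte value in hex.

1-indexed offset 20 is 0-indexed offset 19.
U+D21E → 3-byte form ED 88 9E at offsets 0–2.
U+037D → 2-byte form CD BD at offsets 3–4.
U+0270 → 2-byte form C9 B0 at offsets 5–6.
U+B060 → 3-byte form EB 81 A0 at offsets 7–9.
U+8877 → 3-byte form E8 A1 B7 at offsets 10–12.
U+16D3 → 3-byte form E1 9B 93 at offsets 13–15.
U+464BE → 4-byte form F1 86 92 BE at offsets 16–19.
Offset 19 falls in char 7's range; it's byte 4 of F1 86 92 BE = 0xBE.

0xBE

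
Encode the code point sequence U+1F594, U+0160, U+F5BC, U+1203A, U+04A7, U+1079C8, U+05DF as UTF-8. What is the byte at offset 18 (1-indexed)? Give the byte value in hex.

0xA7

1-indexed offset 18 is 0-indexed offset 17.
U+1F594 → 4-byte form F0 9F 96 94 at offsets 0–3.
U+0160 → 2-byte form C5 A0 at offsets 4–5.
U+F5BC → 3-byte form EF 96 BC at offsets 6–8.
U+1203A → 4-byte form F0 92 80 BA at offsets 9–12.
U+04A7 → 2-byte form D2 A7 at offsets 13–14.
U+1079C8 → 4-byte form F4 87 A7 88 at offsets 15–18.
Offset 17 falls in char 6's range; it's byte 3 of F4 87 A7 88 = 0xA7.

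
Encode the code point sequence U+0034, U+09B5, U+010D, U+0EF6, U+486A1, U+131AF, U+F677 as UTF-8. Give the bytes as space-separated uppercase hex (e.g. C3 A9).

34 E0 A6 B5 C4 8D E0 BB B6 F1 88 9A A1 F0 93 86 AF EF 99 B7

U+0034: 1-byte form → 34.
U+09B5: 3-byte form → E0 A6 B5.
U+010D: 2-byte form → C4 8D.
U+0EF6: 3-byte form → E0 BB B6.
U+486A1: 4-byte form → F1 88 9A A1.
U+131AF: 4-byte form → F0 93 86 AF.
U+F677: 3-byte form → EF 99 B7.
Concatenated (20 bytes): 34 E0 A6 B5 C4 8D E0 BB B6 F1 88 9A A1 F0 93 86 AF EF 99 B7.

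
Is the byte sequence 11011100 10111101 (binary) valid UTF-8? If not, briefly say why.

Leading byte 0xDC = 11011100 → 2-byte form.
Continuation bytes 0xBD=10111101 all match 10xxxxxx.
Decoded value 0x73D is ≥ 0x80 (shortest form) and not a surrogate.

valid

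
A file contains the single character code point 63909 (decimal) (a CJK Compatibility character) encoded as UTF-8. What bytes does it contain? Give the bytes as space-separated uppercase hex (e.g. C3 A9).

U+F9A5 = 0xF9A5 = 63909 decimal. In range U+0800–U+FFFF → 3-byte form: 1110xxxx 10xxxxxx 10xxxxxx.
Binary (16 bits): 1111100110100101.
Split 4+6+6: 1111 | 100110 | 100101.
Byte 1: 11101111 = 0xEF.
Byte 2: 10100110 = 0xA6.
Byte 3: 10100101 = 0xA5.

EF A6 A5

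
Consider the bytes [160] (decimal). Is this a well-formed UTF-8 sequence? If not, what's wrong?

invalid (continuation byte with no leading byte)

Byte 0xA0 = 10100000 has the form 10xxxxxx — a continuation byte — but there is no preceding leading byte.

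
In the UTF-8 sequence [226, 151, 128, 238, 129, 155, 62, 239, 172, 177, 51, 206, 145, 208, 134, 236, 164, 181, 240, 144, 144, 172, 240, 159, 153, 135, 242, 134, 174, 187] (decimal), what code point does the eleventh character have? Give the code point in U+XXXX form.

U+86BBB

Offset 0: leading byte 0xE2 = 11100010 → 3-byte char #1 = E2 97 80.
Offset 3: leading byte 0xEE = 11101110 → 3-byte char #2 = EE 81 9B.
Offset 6: leading byte 0x3E = 00111110 → 1-byte char #3 = 3E.
Offset 7: leading byte 0xEF = 11101111 → 3-byte char #4 = EF AC B1.
Offset 10: leading byte 0x33 = 00110011 → 1-byte char #5 = 33.
Offset 11: leading byte 0xCE = 11001110 → 2-byte char #6 = CE 91.
Offset 13: leading byte 0xD0 = 11010000 → 2-byte char #7 = D0 86.
Offset 15: leading byte 0xEC = 11101100 → 3-byte char #8 = EC A4 B5.
Offset 18: leading byte 0xF0 = 11110000 → 4-byte char #9 = F0 90 90 AC.
Offset 22: leading byte 0xF0 = 11110000 → 4-byte char #10 = F0 9F 99 87.
Offset 26: leading byte 0xF2 = 11110010 → 4-byte char #11 = F2 86 AE BB.
Leading byte 0xF2 = 11110010 matches 11110xxx → 4-byte sequence.
Byte 1: 0xF2 = 11110010, payload 010 (3 bits).
Byte 2: 0x86 = 10000110 (10xxxxxx ✓), payload 000110.
Byte 3: 0xAE = 10101110 (10xxxxxx ✓), payload 101110.
Byte 4: 0xBB = 10111011 (10xxxxxx ✓), payload 111011.
Concatenate: 010000110101110111011 = 0x86BBB (21 bits → U+86BBB).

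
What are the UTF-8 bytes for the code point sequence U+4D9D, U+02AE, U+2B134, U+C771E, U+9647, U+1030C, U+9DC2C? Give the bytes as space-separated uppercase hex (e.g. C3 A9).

U+4D9D: 3-byte form → E4 B6 9D.
U+02AE: 2-byte form → CA AE.
U+2B134: 4-byte form → F0 AB 84 B4.
U+C771E: 4-byte form → F3 87 9C 9E.
U+9647: 3-byte form → E9 99 87.
U+1030C: 4-byte form → F0 90 8C 8C.
U+9DC2C: 4-byte form → F2 9D B0 AC.
Concatenated (24 bytes): E4 B6 9D CA AE F0 AB 84 B4 F3 87 9C 9E E9 99 87 F0 90 8C 8C F2 9D B0 AC.

E4 B6 9D CA AE F0 AB 84 B4 F3 87 9C 9E E9 99 87 F0 90 8C 8C F2 9D B0 AC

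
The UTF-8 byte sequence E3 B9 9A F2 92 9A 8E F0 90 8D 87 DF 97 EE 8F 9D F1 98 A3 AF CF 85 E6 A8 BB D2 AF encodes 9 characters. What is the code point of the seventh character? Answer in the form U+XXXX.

U+03C5

Offset 0: leading byte 0xE3 = 11100011 → 3-byte char #1 = E3 B9 9A.
Offset 3: leading byte 0xF2 = 11110010 → 4-byte char #2 = F2 92 9A 8E.
Offset 7: leading byte 0xF0 = 11110000 → 4-byte char #3 = F0 90 8D 87.
Offset 11: leading byte 0xDF = 11011111 → 2-byte char #4 = DF 97.
Offset 13: leading byte 0xEE = 11101110 → 3-byte char #5 = EE 8F 9D.
Offset 16: leading byte 0xF1 = 11110001 → 4-byte char #6 = F1 98 A3 AF.
Offset 20: leading byte 0xCF = 11001111 → 2-byte char #7 = CF 85.
Leading byte 0xCF = 11001111 matches 110xxxxx → 2-byte sequence.
Byte 1: 0xCF = 11001111, payload 01111 (5 bits).
Byte 2: 0x85 = 10000101 (10xxxxxx ✓), payload 000101.
Concatenate: 01111000101 = 0x3C5 (11 bits → U+03C5).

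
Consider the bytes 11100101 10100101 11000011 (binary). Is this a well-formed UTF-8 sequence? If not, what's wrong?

Leading byte 0xE5 = 11100101 → 3-byte form.
Byte 3 is 0xC3 = 11000011, which is not 10xxxxxx — expected a continuation byte.

invalid (non-continuation byte where continuation expected)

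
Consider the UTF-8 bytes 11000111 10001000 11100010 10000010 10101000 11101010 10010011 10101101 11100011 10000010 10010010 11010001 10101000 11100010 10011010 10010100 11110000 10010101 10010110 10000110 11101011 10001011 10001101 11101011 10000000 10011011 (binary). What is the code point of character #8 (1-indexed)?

U+B2CD

Offset 0: leading byte 0xC7 = 11000111 → 2-byte char #1 = C7 88.
Offset 2: leading byte 0xE2 = 11100010 → 3-byte char #2 = E2 82 A8.
Offset 5: leading byte 0xEA = 11101010 → 3-byte char #3 = EA 93 AD.
Offset 8: leading byte 0xE3 = 11100011 → 3-byte char #4 = E3 82 92.
Offset 11: leading byte 0xD1 = 11010001 → 2-byte char #5 = D1 A8.
Offset 13: leading byte 0xE2 = 11100010 → 3-byte char #6 = E2 9A 94.
Offset 16: leading byte 0xF0 = 11110000 → 4-byte char #7 = F0 95 96 86.
Offset 20: leading byte 0xEB = 11101011 → 3-byte char #8 = EB 8B 8D.
Leading byte 0xEB = 11101011 matches 1110xxxx → 3-byte sequence.
Byte 1: 0xEB = 11101011, payload 1011 (4 bits).
Byte 2: 0x8B = 10001011 (10xxxxxx ✓), payload 001011.
Byte 3: 0x8D = 10001101 (10xxxxxx ✓), payload 001101.
Concatenate: 1011001011001101 = 0xB2CD (16 bits → U+B2CD).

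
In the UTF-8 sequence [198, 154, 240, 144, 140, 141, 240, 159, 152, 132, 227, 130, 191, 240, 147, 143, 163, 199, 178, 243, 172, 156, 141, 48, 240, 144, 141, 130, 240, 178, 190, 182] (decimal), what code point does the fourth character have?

U+30BF

Offset 0: leading byte 0xC6 = 11000110 → 2-byte char #1 = C6 9A.
Offset 2: leading byte 0xF0 = 11110000 → 4-byte char #2 = F0 90 8C 8D.
Offset 6: leading byte 0xF0 = 11110000 → 4-byte char #3 = F0 9F 98 84.
Offset 10: leading byte 0xE3 = 11100011 → 3-byte char #4 = E3 82 BF.
Leading byte 0xE3 = 11100011 matches 1110xxxx → 3-byte sequence.
Byte 1: 0xE3 = 11100011, payload 0011 (4 bits).
Byte 2: 0x82 = 10000010 (10xxxxxx ✓), payload 000010.
Byte 3: 0xBF = 10111111 (10xxxxxx ✓), payload 111111.
Concatenate: 0011000010111111 = 0x30BF (16 bits → U+30BF).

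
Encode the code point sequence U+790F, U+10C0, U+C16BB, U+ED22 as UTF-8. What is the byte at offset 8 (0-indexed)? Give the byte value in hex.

U+790F → 3-byte form E7 A4 8F at offsets 0–2.
U+10C0 → 3-byte form E1 83 80 at offsets 3–5.
U+C16BB → 4-byte form F3 81 9A BB at offsets 6–9.
Offset 8 falls in char 3's range; it's byte 3 of F3 81 9A BB = 0x9A.

0x9A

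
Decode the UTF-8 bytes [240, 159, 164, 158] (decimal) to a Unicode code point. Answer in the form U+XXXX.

U+1F91E

Leading byte 0xF0 = 11110000 matches 11110xxx → 4-byte sequence.
Byte 1: 0xF0 = 11110000, payload 000 (3 bits).
Byte 2: 0x9F = 10011111 (10xxxxxx ✓), payload 011111.
Byte 3: 0xA4 = 10100100 (10xxxxxx ✓), payload 100100.
Byte 4: 0x9E = 10011110 (10xxxxxx ✓), payload 011110.
Concatenate: 000011111100100011110 = 0x1F91E (21 bits → U+1F91E).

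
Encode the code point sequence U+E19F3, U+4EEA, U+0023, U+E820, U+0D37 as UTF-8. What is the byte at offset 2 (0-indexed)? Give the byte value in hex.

U+E19F3 → 4-byte form F3 A1 A7 B3 at offsets 0–3.
Offset 2 falls in char 1's range; it's byte 3 of F3 A1 A7 B3 = 0xA7.

0xA7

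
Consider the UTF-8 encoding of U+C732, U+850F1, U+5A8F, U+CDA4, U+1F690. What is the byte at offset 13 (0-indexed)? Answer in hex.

0xF0

U+C732 → 3-byte form EC 9C B2 at offsets 0–2.
U+850F1 → 4-byte form F2 85 83 B1 at offsets 3–6.
U+5A8F → 3-byte form E5 AA 8F at offsets 7–9.
U+CDA4 → 3-byte form EC B6 A4 at offsets 10–12.
U+1F690 → 4-byte form F0 9F 9A 90 at offsets 13–16.
Offset 13 falls in char 5's range; it's byte 1 of F0 9F 9A 90 = 0xF0.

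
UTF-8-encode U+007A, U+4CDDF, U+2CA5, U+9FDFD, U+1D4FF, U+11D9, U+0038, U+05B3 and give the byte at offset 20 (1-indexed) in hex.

0x38

1-indexed offset 20 is 0-indexed offset 19.
U+007A → 1-byte form 7A at offsets 0–0.
U+4CDDF → 4-byte form F1 8C B7 9F at offsets 1–4.
U+2CA5 → 3-byte form E2 B2 A5 at offsets 5–7.
U+9FDFD → 4-byte form F2 9F B7 BD at offsets 8–11.
U+1D4FF → 4-byte form F0 9D 93 BF at offsets 12–15.
U+11D9 → 3-byte form E1 87 99 at offsets 16–18.
U+0038 → 1-byte form 38 at offsets 19–19.
Offset 19 falls in char 7's range; it's byte 1 of 38 = 0x38.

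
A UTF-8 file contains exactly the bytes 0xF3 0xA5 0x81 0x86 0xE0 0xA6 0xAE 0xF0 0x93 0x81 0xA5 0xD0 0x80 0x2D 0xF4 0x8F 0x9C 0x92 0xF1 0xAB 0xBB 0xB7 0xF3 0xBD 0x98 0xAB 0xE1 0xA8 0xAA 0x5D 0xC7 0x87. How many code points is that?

11

Byte at offset 0: 0xF3 = 11110011 → 4-byte char (#1). Advance 4.
Byte at offset 4: 0xE0 = 11100000 → 3-byte char (#2). Advance 3.
Byte at offset 7: 0xF0 = 11110000 → 4-byte char (#3). Advance 4.
Byte at offset 11: 0xD0 = 11010000 → 2-byte char (#4). Advance 2.
Byte at offset 13: 0x2D = 00101101 → 1-byte char (#5). Advance 1.
Byte at offset 14: 0xF4 = 11110100 → 4-byte char (#6). Advance 4.
Byte at offset 18: 0xF1 = 11110001 → 4-byte char (#7). Advance 4.
Byte at offset 22: 0xF3 = 11110011 → 4-byte char (#8). Advance 4.
Byte at offset 26: 0xE1 = 11100001 → 3-byte char (#9). Advance 3.
Byte at offset 29: 0x5D = 01011101 → 1-byte char (#10). Advance 1.
Byte at offset 30: 0xC7 = 11000111 → 2-byte char (#11). Advance 2.
Reached end at offset 32 after 11 code points.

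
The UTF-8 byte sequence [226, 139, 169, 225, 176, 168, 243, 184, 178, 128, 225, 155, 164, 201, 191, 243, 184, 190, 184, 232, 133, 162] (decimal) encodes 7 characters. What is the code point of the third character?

U+F8C80

Offset 0: leading byte 0xE2 = 11100010 → 3-byte char #1 = E2 8B A9.
Offset 3: leading byte 0xE1 = 11100001 → 3-byte char #2 = E1 B0 A8.
Offset 6: leading byte 0xF3 = 11110011 → 4-byte char #3 = F3 B8 B2 80.
Leading byte 0xF3 = 11110011 matches 11110xxx → 4-byte sequence.
Byte 1: 0xF3 = 11110011, payload 011 (3 bits).
Byte 2: 0xB8 = 10111000 (10xxxxxx ✓), payload 111000.
Byte 3: 0xB2 = 10110010 (10xxxxxx ✓), payload 110010.
Byte 4: 0x80 = 10000000 (10xxxxxx ✓), payload 000000.
Concatenate: 011111000110010000000 = 0xF8C80 (21 bits → U+F8C80).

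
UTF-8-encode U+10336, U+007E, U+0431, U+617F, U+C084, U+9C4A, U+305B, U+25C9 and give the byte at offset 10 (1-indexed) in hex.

1-indexed offset 10 is 0-indexed offset 9.
U+10336 → 4-byte form F0 90 8C B6 at offsets 0–3.
U+007E → 1-byte form 7E at offsets 4–4.
U+0431 → 2-byte form D0 B1 at offsets 5–6.
U+617F → 3-byte form E6 85 BF at offsets 7–9.
Offset 9 falls in char 4's range; it's byte 3 of E6 85 BF = 0xBF.

0xBF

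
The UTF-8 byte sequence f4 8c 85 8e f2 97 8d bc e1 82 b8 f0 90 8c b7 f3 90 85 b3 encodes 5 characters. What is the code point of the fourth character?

Offset 0: leading byte 0xF4 = 11110100 → 4-byte char #1 = F4 8C 85 8E.
Offset 4: leading byte 0xF2 = 11110010 → 4-byte char #2 = F2 97 8D BC.
Offset 8: leading byte 0xE1 = 11100001 → 3-byte char #3 = E1 82 B8.
Offset 11: leading byte 0xF0 = 11110000 → 4-byte char #4 = F0 90 8C B7.
Leading byte 0xF0 = 11110000 matches 11110xxx → 4-byte sequence.
Byte 1: 0xF0 = 11110000, payload 000 (3 bits).
Byte 2: 0x90 = 10010000 (10xxxxxx ✓), payload 010000.
Byte 3: 0x8C = 10001100 (10xxxxxx ✓), payload 001100.
Byte 4: 0xB7 = 10110111 (10xxxxxx ✓), payload 110111.
Concatenate: 000010000001100110111 = 0x10337 (21 bits → U+10337).

U+10337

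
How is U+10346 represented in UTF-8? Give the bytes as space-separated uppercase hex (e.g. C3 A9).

F0 90 8D 86

U+10346 = 0x10346 = 66374 decimal. In range U+10000–U+10FFFF → 4-byte form: 11110xxx 10xxxxxx 10xxxxxx 10xxxxxx.
Binary (21 bits): 000010000001101000110.
Split 3+6+6+6: 000 | 010000 | 001101 | 000110.
Byte 1: 11110000 = 0xF0.
Byte 2: 10010000 = 0x90.
Byte 3: 10001101 = 0x8D.
Byte 4: 10000110 = 0x86.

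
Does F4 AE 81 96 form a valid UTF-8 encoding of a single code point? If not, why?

invalid (encodes a value above U+10FFFF)

Leading byte 0xF4 = 11110100 → 4-byte form.
Payload = 0x12E056, which exceeds U+10FFFF, the maximum Unicode code point. (Leading bytes F5–FF, or F4 followed by ≥ 0x90, are invalid.)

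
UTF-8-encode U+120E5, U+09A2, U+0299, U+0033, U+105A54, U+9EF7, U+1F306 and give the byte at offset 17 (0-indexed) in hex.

0xF0

U+120E5 → 4-byte form F0 92 83 A5 at offsets 0–3.
U+09A2 → 3-byte form E0 A6 A2 at offsets 4–6.
U+0299 → 2-byte form CA 99 at offsets 7–8.
U+0033 → 1-byte form 33 at offsets 9–9.
U+105A54 → 4-byte form F4 85 A9 94 at offsets 10–13.
U+9EF7 → 3-byte form E9 BB B7 at offsets 14–16.
U+1F306 → 4-byte form F0 9F 8C 86 at offsets 17–20.
Offset 17 falls in char 7's range; it's byte 1 of F0 9F 8C 86 = 0xF0.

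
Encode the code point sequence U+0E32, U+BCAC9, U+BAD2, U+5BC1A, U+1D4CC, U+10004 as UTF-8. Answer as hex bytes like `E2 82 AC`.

E0 B8 B2 F2 BC AB 89 EB AB 92 F1 9B B0 9A F0 9D 93 8C F0 90 80 84

U+0E32: 3-byte form → E0 B8 B2.
U+BCAC9: 4-byte form → F2 BC AB 89.
U+BAD2: 3-byte form → EB AB 92.
U+5BC1A: 4-byte form → F1 9B B0 9A.
U+1D4CC: 4-byte form → F0 9D 93 8C.
U+10004: 4-byte form → F0 90 80 84.
Concatenated (22 bytes): E0 B8 B2 F2 BC AB 89 EB AB 92 F1 9B B0 9A F0 9D 93 8C F0 90 80 84.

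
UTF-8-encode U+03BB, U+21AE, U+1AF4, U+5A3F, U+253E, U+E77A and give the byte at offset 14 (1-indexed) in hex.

0xBE

1-indexed offset 14 is 0-indexed offset 13.
U+03BB → 2-byte form CE BB at offsets 0–1.
U+21AE → 3-byte form E2 86 AE at offsets 2–4.
U+1AF4 → 3-byte form E1 AB B4 at offsets 5–7.
U+5A3F → 3-byte form E5 A8 BF at offsets 8–10.
U+253E → 3-byte form E2 94 BE at offsets 11–13.
Offset 13 falls in char 5's range; it's byte 3 of E2 94 BE = 0xBE.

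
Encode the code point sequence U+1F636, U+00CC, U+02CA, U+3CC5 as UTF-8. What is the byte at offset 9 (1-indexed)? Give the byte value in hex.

1-indexed offset 9 is 0-indexed offset 8.
U+1F636 → 4-byte form F0 9F 98 B6 at offsets 0–3.
U+00CC → 2-byte form C3 8C at offsets 4–5.
U+02CA → 2-byte form CB 8A at offsets 6–7.
U+3CC5 → 3-byte form E3 B3 85 at offsets 8–10.
Offset 8 falls in char 4's range; it's byte 1 of E3 B3 85 = 0xE3.

0xE3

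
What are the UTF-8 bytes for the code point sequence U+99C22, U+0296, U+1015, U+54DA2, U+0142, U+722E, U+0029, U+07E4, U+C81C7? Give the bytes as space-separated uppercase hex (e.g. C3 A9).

F2 99 B0 A2 CA 96 E1 80 95 F1 94 B6 A2 C5 82 E7 88 AE 29 DF A4 F3 88 87 87

U+99C22: 4-byte form → F2 99 B0 A2.
U+0296: 2-byte form → CA 96.
U+1015: 3-byte form → E1 80 95.
U+54DA2: 4-byte form → F1 94 B6 A2.
U+0142: 2-byte form → C5 82.
U+722E: 3-byte form → E7 88 AE.
U+0029: 1-byte form → 29.
U+07E4: 2-byte form → DF A4.
U+C81C7: 4-byte form → F3 88 87 87.
Concatenated (25 bytes): F2 99 B0 A2 CA 96 E1 80 95 F1 94 B6 A2 C5 82 E7 88 AE 29 DF A4 F3 88 87 87.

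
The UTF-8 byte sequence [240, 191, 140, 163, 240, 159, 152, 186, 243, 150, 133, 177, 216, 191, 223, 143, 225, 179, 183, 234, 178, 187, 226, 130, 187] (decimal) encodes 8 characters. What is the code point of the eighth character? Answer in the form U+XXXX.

U+20BB

Offset 0: leading byte 0xF0 = 11110000 → 4-byte char #1 = F0 BF 8C A3.
Offset 4: leading byte 0xF0 = 11110000 → 4-byte char #2 = F0 9F 98 BA.
Offset 8: leading byte 0xF3 = 11110011 → 4-byte char #3 = F3 96 85 B1.
Offset 12: leading byte 0xD8 = 11011000 → 2-byte char #4 = D8 BF.
Offset 14: leading byte 0xDF = 11011111 → 2-byte char #5 = DF 8F.
Offset 16: leading byte 0xE1 = 11100001 → 3-byte char #6 = E1 B3 B7.
Offset 19: leading byte 0xEA = 11101010 → 3-byte char #7 = EA B2 BB.
Offset 22: leading byte 0xE2 = 11100010 → 3-byte char #8 = E2 82 BB.
Leading byte 0xE2 = 11100010 matches 1110xxxx → 3-byte sequence.
Byte 1: 0xE2 = 11100010, payload 0010 (4 bits).
Byte 2: 0x82 = 10000010 (10xxxxxx ✓), payload 000010.
Byte 3: 0xBB = 10111011 (10xxxxxx ✓), payload 111011.
Concatenate: 0010000010111011 = 0x20BB (16 bits → U+20BB).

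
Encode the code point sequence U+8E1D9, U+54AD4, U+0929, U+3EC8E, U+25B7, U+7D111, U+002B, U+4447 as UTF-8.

F2 8E 87 99 F1 94 AB 94 E0 A4 A9 F0 BE B2 8E E2 96 B7 F1 BD 84 91 2B E4 91 87

U+8E1D9: 4-byte form → F2 8E 87 99.
U+54AD4: 4-byte form → F1 94 AB 94.
U+0929: 3-byte form → E0 A4 A9.
U+3EC8E: 4-byte form → F0 BE B2 8E.
U+25B7: 3-byte form → E2 96 B7.
U+7D111: 4-byte form → F1 BD 84 91.
U+002B: 1-byte form → 2B.
U+4447: 3-byte form → E4 91 87.
Concatenated (26 bytes): F2 8E 87 99 F1 94 AB 94 E0 A4 A9 F0 BE B2 8E E2 96 B7 F1 BD 84 91 2B E4 91 87.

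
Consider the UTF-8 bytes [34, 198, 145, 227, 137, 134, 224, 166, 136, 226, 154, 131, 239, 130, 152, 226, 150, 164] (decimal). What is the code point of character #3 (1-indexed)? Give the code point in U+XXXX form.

U+3246

Offset 0: leading byte 0x22 = 00100010 → 1-byte char #1 = 22.
Offset 1: leading byte 0xC6 = 11000110 → 2-byte char #2 = C6 91.
Offset 3: leading byte 0xE3 = 11100011 → 3-byte char #3 = E3 89 86.
Leading byte 0xE3 = 11100011 matches 1110xxxx → 3-byte sequence.
Byte 1: 0xE3 = 11100011, payload 0011 (4 bits).
Byte 2: 0x89 = 10001001 (10xxxxxx ✓), payload 001001.
Byte 3: 0x86 = 10000110 (10xxxxxx ✓), payload 000110.
Concatenate: 0011001001000110 = 0x3246 (16 bits → U+3246).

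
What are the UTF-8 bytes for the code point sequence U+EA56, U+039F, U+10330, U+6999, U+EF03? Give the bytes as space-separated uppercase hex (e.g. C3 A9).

U+EA56: 3-byte form → EE A9 96.
U+039F: 2-byte form → CE 9F.
U+10330: 4-byte form → F0 90 8C B0.
U+6999: 3-byte form → E6 A6 99.
U+EF03: 3-byte form → EE BC 83.
Concatenated (15 bytes): EE A9 96 CE 9F F0 90 8C B0 E6 A6 99 EE BC 83.

EE A9 96 CE 9F F0 90 8C B0 E6 A6 99 EE BC 83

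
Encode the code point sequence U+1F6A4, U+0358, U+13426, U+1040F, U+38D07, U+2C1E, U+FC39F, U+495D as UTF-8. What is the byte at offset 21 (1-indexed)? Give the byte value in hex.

0x9E

1-indexed offset 21 is 0-indexed offset 20.
U+1F6A4 → 4-byte form F0 9F 9A A4 at offsets 0–3.
U+0358 → 2-byte form CD 98 at offsets 4–5.
U+13426 → 4-byte form F0 93 90 A6 at offsets 6–9.
U+1040F → 4-byte form F0 90 90 8F at offsets 10–13.
U+38D07 → 4-byte form F0 B8 B4 87 at offsets 14–17.
U+2C1E → 3-byte form E2 B0 9E at offsets 18–20.
Offset 20 falls in char 6's range; it's byte 3 of E2 B0 9E = 0x9E.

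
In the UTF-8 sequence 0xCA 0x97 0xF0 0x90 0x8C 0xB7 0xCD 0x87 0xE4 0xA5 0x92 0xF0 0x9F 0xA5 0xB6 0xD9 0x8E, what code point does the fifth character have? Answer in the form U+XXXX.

Offset 0: leading byte 0xCA = 11001010 → 2-byte char #1 = CA 97.
Offset 2: leading byte 0xF0 = 11110000 → 4-byte char #2 = F0 90 8C B7.
Offset 6: leading byte 0xCD = 11001101 → 2-byte char #3 = CD 87.
Offset 8: leading byte 0xE4 = 11100100 → 3-byte char #4 = E4 A5 92.
Offset 11: leading byte 0xF0 = 11110000 → 4-byte char #5 = F0 9F A5 B6.
Leading byte 0xF0 = 11110000 matches 11110xxx → 4-byte sequence.
Byte 1: 0xF0 = 11110000, payload 000 (3 bits).
Byte 2: 0x9F = 10011111 (10xxxxxx ✓), payload 011111.
Byte 3: 0xA5 = 10100101 (10xxxxxx ✓), payload 100101.
Byte 4: 0xB6 = 10110110 (10xxxxxx ✓), payload 110110.
Concatenate: 000011111100101110110 = 0x1F976 (21 bits → U+1F976).

U+1F976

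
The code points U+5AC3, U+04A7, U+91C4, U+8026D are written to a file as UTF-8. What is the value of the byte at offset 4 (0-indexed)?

0xA7

U+5AC3 → 3-byte form E5 AB 83 at offsets 0–2.
U+04A7 → 2-byte form D2 A7 at offsets 3–4.
Offset 4 falls in char 2's range; it's byte 2 of D2 A7 = 0xA7.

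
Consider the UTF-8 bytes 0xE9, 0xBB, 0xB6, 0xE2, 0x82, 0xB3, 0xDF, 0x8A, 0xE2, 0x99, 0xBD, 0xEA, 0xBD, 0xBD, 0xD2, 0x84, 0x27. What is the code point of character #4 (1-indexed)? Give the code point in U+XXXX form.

U+267D

Offset 0: leading byte 0xE9 = 11101001 → 3-byte char #1 = E9 BB B6.
Offset 3: leading byte 0xE2 = 11100010 → 3-byte char #2 = E2 82 B3.
Offset 6: leading byte 0xDF = 11011111 → 2-byte char #3 = DF 8A.
Offset 8: leading byte 0xE2 = 11100010 → 3-byte char #4 = E2 99 BD.
Leading byte 0xE2 = 11100010 matches 1110xxxx → 3-byte sequence.
Byte 1: 0xE2 = 11100010, payload 0010 (4 bits).
Byte 2: 0x99 = 10011001 (10xxxxxx ✓), payload 011001.
Byte 3: 0xBD = 10111101 (10xxxxxx ✓), payload 111101.
Concatenate: 0010011001111101 = 0x267D (16 bits → U+267D).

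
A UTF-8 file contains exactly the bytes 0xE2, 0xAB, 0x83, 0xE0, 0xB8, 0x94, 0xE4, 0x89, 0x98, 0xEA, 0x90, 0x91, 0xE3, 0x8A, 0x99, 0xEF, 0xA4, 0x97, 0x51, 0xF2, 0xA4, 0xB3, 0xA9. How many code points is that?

8

Byte at offset 0: 0xE2 = 11100010 → 3-byte char (#1). Advance 3.
Byte at offset 3: 0xE0 = 11100000 → 3-byte char (#2). Advance 3.
Byte at offset 6: 0xE4 = 11100100 → 3-byte char (#3). Advance 3.
Byte at offset 9: 0xEA = 11101010 → 3-byte char (#4). Advance 3.
Byte at offset 12: 0xE3 = 11100011 → 3-byte char (#5). Advance 3.
Byte at offset 15: 0xEF = 11101111 → 3-byte char (#6). Advance 3.
Byte at offset 18: 0x51 = 01010001 → 1-byte char (#7). Advance 1.
Byte at offset 19: 0xF2 = 11110010 → 4-byte char (#8). Advance 4.
Reached end at offset 23 after 8 code points.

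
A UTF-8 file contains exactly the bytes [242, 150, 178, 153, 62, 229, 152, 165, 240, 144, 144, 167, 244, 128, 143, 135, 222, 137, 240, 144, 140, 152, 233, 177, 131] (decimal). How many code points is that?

8

Byte at offset 0: 0xF2 = 11110010 → 4-byte char (#1). Advance 4.
Byte at offset 4: 0x3E = 00111110 → 1-byte char (#2). Advance 1.
Byte at offset 5: 0xE5 = 11100101 → 3-byte char (#3). Advance 3.
Byte at offset 8: 0xF0 = 11110000 → 4-byte char (#4). Advance 4.
Byte at offset 12: 0xF4 = 11110100 → 4-byte char (#5). Advance 4.
Byte at offset 16: 0xDE = 11011110 → 2-byte char (#6). Advance 2.
Byte at offset 18: 0xF0 = 11110000 → 4-byte char (#7). Advance 4.
Byte at offset 22: 0xE9 = 11101001 → 3-byte char (#8). Advance 3.
Reached end at offset 25 after 8 code points.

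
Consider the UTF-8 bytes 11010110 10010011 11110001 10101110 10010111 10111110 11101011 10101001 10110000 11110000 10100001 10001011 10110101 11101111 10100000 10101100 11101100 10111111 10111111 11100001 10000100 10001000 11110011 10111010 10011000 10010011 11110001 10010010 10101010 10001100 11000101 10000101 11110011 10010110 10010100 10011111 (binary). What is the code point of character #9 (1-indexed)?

Offset 0: leading byte 0xD6 = 11010110 → 2-byte char #1 = D6 93.
Offset 2: leading byte 0xF1 = 11110001 → 4-byte char #2 = F1 AE 97 BE.
Offset 6: leading byte 0xEB = 11101011 → 3-byte char #3 = EB A9 B0.
Offset 9: leading byte 0xF0 = 11110000 → 4-byte char #4 = F0 A1 8B B5.
Offset 13: leading byte 0xEF = 11101111 → 3-byte char #5 = EF A0 AC.
Offset 16: leading byte 0xEC = 11101100 → 3-byte char #6 = EC BF BF.
Offset 19: leading byte 0xE1 = 11100001 → 3-byte char #7 = E1 84 88.
Offset 22: leading byte 0xF3 = 11110011 → 4-byte char #8 = F3 BA 98 93.
Offset 26: leading byte 0xF1 = 11110001 → 4-byte char #9 = F1 92 AA 8C.
Leading byte 0xF1 = 11110001 matches 11110xxx → 4-byte sequence.
Byte 1: 0xF1 = 11110001, payload 001 (3 bits).
Byte 2: 0x92 = 10010010 (10xxxxxx ✓), payload 010010.
Byte 3: 0xAA = 10101010 (10xxxxxx ✓), payload 101010.
Byte 4: 0x8C = 10001100 (10xxxxxx ✓), payload 001100.
Concatenate: 001010010101010001100 = 0x52A8C (21 bits → U+52A8C).

U+52A8C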